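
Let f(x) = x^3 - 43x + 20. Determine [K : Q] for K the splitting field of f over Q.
[K : Q] = 6

By the rational root test, any rational root of the monic integer polynomial f(x) = x^3 - 43x + 20 must be an integer dividing the constant term 20, i.e. one of ±{1, 2, 4, 5, 10, 20}. Evaluating: f(1) = -22, f(-1) = 62, f(2) = -58, f(-2) = 98, f(4) = -88, f(-4) = 128, f(5) = -70, f(-5) = 110, f(10) = 590, f(-10) = -550, f(20) = 7160, f(-20) = -7120; none is 0, so f has no rational root and is therefore irreducible over Q (a cubic with no linear factor over a field is irreducible). For an irreducible cubic, the Galois group is A_3 or S_3 according as the discriminant disc(f) = -4a^3 - 27b^2 = -4·(-43)^3 - 27·(20)^2 = 307228 is or is not a square in Q. Here disc(f) = 307228 is not a perfect square in Q, so the Galois group of f over Q is not contained in A_3 and must be all of S_3. The splitting field has degree |S_3| = 6 over Q, so [K : Q] = 6.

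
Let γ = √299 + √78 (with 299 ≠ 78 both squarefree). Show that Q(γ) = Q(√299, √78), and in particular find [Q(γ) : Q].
[Q(γ) : Q] = 4 (equivalently, Q(γ) = Q(√299, √78))

Obviously Q(γ) ⊆ Q(√299, √78), and [Q(√299, √78):Q] = 4 (since 299, 78 are distinct squarefree integers > 1 with 23322 not a perfect square). To show equality we compute the minimal polynomial of γ. From γ = √299 + √78: γ^2 = 299 + 2√(23322) + 78 = 377 + 2√(23322), so γ^2 - 377 = 2√(23322); squaring, (γ^2 - 377)^2 = 4·23322, i.e. γ^4 - 754γ^2 + 142129 - 93288 = 0, i.e. γ^4 - 754γ^2 + 48841 = 0. So γ is a root of x^4 - 754x^2 + 48841. This polynomial is irreducible over Q: it has no rational root (each ±√299 ± √78 is irrational), and any factorization into two quadratics over Q would force √(23322) ∈ Q (pairing opposite roots) or √299, √78 ∈ Q (other pairings), all impossible. Hence [Q(γ):Q] = 4 = [Q(√299, √78):Q], so Q(γ) = Q(√299, √78).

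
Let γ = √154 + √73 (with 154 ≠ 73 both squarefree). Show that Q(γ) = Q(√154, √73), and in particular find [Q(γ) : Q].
[Q(γ) : Q] = 4 (equivalently, Q(γ) = Q(√154, √73))

Obviously Q(γ) ⊆ Q(√154, √73), and [Q(√154, √73):Q] = 4 (since 154, 73 are distinct squarefree integers > 1 with 11242 not a perfect square). To show equality we compute the minimal polynomial of γ. From γ = √154 + √73: γ^2 = 154 + 2√(11242) + 73 = 227 + 2√(11242), so γ^2 - 227 = 2√(11242); squaring, (γ^2 - 227)^2 = 4·11242, i.e. γ^4 - 454γ^2 + 51529 - 44968 = 0, i.e. γ^4 - 454γ^2 + 6561 = 0. So γ is a root of x^4 - 454x^2 + 6561. This polynomial is irreducible over Q: it has no rational root (each ±√154 ± √73 is irrational), and any factorization into two quadratics over Q would force √(11242) ∈ Q (pairing opposite roots) or √154, √73 ∈ Q (other pairings), all impossible. Hence [Q(γ):Q] = 4 = [Q(√154, √73):Q], so Q(γ) = Q(√154, √73).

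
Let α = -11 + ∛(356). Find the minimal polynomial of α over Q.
m_α(x) = x^3 + 33x^2 + 363x + 975

Set β = α + 11 = ∛(356), so β^3 = 356. Then (α + 11)^3 - 356 = 0, i.e. α is a root of g(x) = (x + 11)^3 - 356 = x^3 + 33x^2 + 363x + 975. Since g(x) = h(x + 11) where h(x) = x^3 - 356, and h is irreducible over Q (because 356 is not a perfect cube, so h has no rational root, and a monic cubic with no rational root is irreducible), g is also irreducible (irreducibility is preserved under the substitution x → x + 11). Hence m_α(x) = x^3 + 33x^2 + 363x + 975.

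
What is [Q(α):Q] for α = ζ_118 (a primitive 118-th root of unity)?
[Q(α):Q] = 58

The minimal polynomial of ζ_118 over Q is the 118-th cyclotomic polynomial Φ_118(x), which is irreducible over Q and has degree φ(118) = 58. Hence [Q(α):Q] = φ(118) = 58.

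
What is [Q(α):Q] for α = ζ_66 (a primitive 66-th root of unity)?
[Q(α):Q] = 20

The minimal polynomial of ζ_66 over Q is the 66-th cyclotomic polynomial Φ_66(x), which is irreducible over Q and has degree φ(66) = 20. Hence [Q(α):Q] = φ(66) = 20.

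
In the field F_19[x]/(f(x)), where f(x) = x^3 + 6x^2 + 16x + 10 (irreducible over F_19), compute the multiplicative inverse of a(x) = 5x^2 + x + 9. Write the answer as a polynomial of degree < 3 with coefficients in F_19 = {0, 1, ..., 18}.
a(x)^(-1) ≡ 13x^2 + 18x (mod f(x))

Since f is irreducible over F_19, F_19[x]/(f) is a field and a(x) ≠ 0 has an inverse. Apply the extended Euclidean algorithm to f(x) and a(x) in F_19[x]: f(x) = (4x + 8)·a(x) + (10x + 14);  a(x) = (10x + 7)·(10x + 14) + (6). The last nonzero remainder is the constant 6 = gcd(f, a) in F_19. Back-substituting through the division chain expresses 6 = s(x)·a(x) + t(x)·f(x) with s(x) ≡ 2x^2 + 13x (mod f), so (2x^2 + 13x)·a(x) ≡ 6 (mod f). Multiplying by 6^(-1) ≡ 16 in F_19 gives a(x)^(-1) ≡ 16·(2x^2 + 13x) ≡ 13x^2 + 18x (mod f). Check: (5x^2 + x + 9)·(13x^2 + 18x) = 8x^4 + 8x^3 + 2x^2 + 10x ≡ 1 (mod x^3 + 6x^2 + 16x + 10).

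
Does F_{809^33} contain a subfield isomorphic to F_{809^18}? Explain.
No: F_{809^18} is not a subfield of F_{809^33}

F_{p^m} embeds in F_{p^n} iff m | n. Here 18 ∤ 33 (since 33 = 1·18 + 15 with remainder 15 ≠ 0), so F_{809^18} is not a subfield of F_{809^33}. Equivalently: if it were, the tower law would give 18 = [F_{809^18}:F_809] dividing [F_{809^33}:F_809] = 33, contradiction.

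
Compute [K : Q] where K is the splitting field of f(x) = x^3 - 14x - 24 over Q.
[K : Q] = 6

By the rational root test, any rational root of the monic integer polynomial f(x) = x^3 - 14x - 24 must be an integer dividing the constant term -24, i.e. one of ±{1, 2, 3, 4, 6, 8, 12, 24}. Evaluating: f(1) = -37, f(-1) = -11, f(2) = -44, f(-2) = -4, f(3) = -39, f(-3) = -9, f(4) = -16, f(-4) = -32, f(6) = 108, f(-6) = -156, f(8) = 376, f(-8) = -424, f(12) = 1536, f(-12) = -1584, f(24) = 13464, f(-24) = -13512; none is 0, so f has no rational root and is therefore irreducible over Q (a cubic with no linear factor over a field is irreducible). For an irreducible cubic, the Galois group is A_3 or S_3 according as the discriminant disc(f) = -4a^3 - 27b^2 = -4·(-14)^3 - 27·(-24)^2 = -4576 is or is not a square in Q. Here disc(f) = -4576 is not a perfect square in Q, so the Galois group of f over Q is not contained in A_3 and must be all of S_3. The splitting field has degree |S_3| = 6 over Q, so [K : Q] = 6.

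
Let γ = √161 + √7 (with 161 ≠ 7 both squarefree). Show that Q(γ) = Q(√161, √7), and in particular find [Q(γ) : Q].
[Q(γ) : Q] = 4 (equivalently, Q(γ) = Q(√161, √7))

Obviously Q(γ) ⊆ Q(√161, √7), and [Q(√161, √7):Q] = 4 (since 161, 7 are distinct squarefree integers > 1 with 1127 not a perfect square). To show equality we compute the minimal polynomial of γ. From γ = √161 + √7: γ^2 = 161 + 2√(1127) + 7 = 168 + 2√(1127), so γ^2 - 168 = 2√(1127); squaring, (γ^2 - 168)^2 = 4·1127, i.e. γ^4 - 336γ^2 + 28224 - 4508 = 0, i.e. γ^4 - 336γ^2 + 23716 = 0. So γ is a root of x^4 - 336x^2 + 23716. This polynomial is irreducible over Q: it has no rational root (each ±√161 ± √7 is irrational), and any factorization into two quadratics over Q would force √(1127) ∈ Q (pairing opposite roots) or √161, √7 ∈ Q (other pairings), all impossible. Hence [Q(γ):Q] = 4 = [Q(√161, √7):Q], so Q(γ) = Q(√161, √7).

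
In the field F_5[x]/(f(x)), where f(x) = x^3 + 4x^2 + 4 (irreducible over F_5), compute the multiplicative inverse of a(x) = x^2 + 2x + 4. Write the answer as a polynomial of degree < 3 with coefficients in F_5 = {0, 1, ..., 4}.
a(x)^(-1) ≡ 4x^2 + 4x (mod f(x))

Since f is irreducible over F_5, F_5[x]/(f) is a field and a(x) ≠ 0 has an inverse. Apply the extended Euclidean algorithm to f(x) and a(x) in F_5[x]: f(x) = (x + 2)·a(x) + (2x + 1);  a(x) = (3x + 2)·(2x + 1) + (2). The last nonzero remainder is the constant 2 = gcd(f, a) in F_5. Back-substituting through the division chain expresses 2 = s(x)·a(x) + t(x)·f(x) with s(x) ≡ 3x^2 + 3x (mod f), so (3x^2 + 3x)·a(x) ≡ 2 (mod f). Multiplying by 2^(-1) ≡ 3 in F_5 gives a(x)^(-1) ≡ 3·(3x^2 + 3x) ≡ 4x^2 + 4x (mod f). Check: (x^2 + 2x + 4)·(4x^2 + 4x) = 4x^4 + 2x^3 + 4x^2 + x ≡ 1 (mod x^3 + 4x^2 + 4).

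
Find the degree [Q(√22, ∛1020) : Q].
[Q(√22, ∛1020) : Q] = 6

Let L = Q(√22, ∛1020). Since Q(√22) ⊂ L and [Q(√22):Q] = 2, the tower law gives 2 | [L:Q]. Likewise Q(∛1020) ⊂ L with [Q(∛1020):Q] = 3 (because 1020 is not a perfect cube), so 3 | [L:Q]. As gcd(2,3) = 1, [L:Q] is divisible by 6. Conversely L is generated over Q by √22 and ∛1020, so [L:Q] ≤ 2·3 = 6. Therefore [Q(√22, ∛1020) : Q] = 6.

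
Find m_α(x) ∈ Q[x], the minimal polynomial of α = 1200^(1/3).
m_α(x) = x^3 - 1200

α satisfies α^3 = 1200, so x^3 - 1200 annihilates α. By the rational root test, a rational root p/q (in lowest terms) of x^3 - 1200 would satisfy p^3 = 1200 q^3, forcing q = 1 and p^3 = 1200; but 1200 is not a perfect cube, contradiction. A monic cubic over Q with no rational root is irreducible (any nontrivial factorization would include a linear factor). Hence x^3 - 1200 is the minimal polynomial of α, and in particular [Q(α):Q] = 3.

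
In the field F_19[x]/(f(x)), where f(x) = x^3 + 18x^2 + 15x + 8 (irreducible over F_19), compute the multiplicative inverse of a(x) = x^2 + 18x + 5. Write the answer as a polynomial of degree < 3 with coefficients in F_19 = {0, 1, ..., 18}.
a(x)^(-1) ≡ 14x^2 + 9x + 7 (mod f(x))

Since f is irreducible over F_19, F_19[x]/(f) is a field and a(x) ≠ 0 has an inverse. Apply the extended Euclidean algorithm to f(x) and a(x) in F_19[x]: f(x) = (x)·a(x) + (10x + 8);  a(x) = (2x + 4)·(10x + 8) + (11). The last nonzero remainder is the constant 11 = gcd(f, a) in F_19. Back-substituting through the division chain expresses 11 = s(x)·a(x) + t(x)·f(x) with s(x) ≡ 2x^2 + 4x + 1 (mod f), so (2x^2 + 4x + 1)·a(x) ≡ 11 (mod f). Multiplying by 11^(-1) ≡ 7 in F_19 gives a(x)^(-1) ≡ 7·(2x^2 + 4x + 1) ≡ 14x^2 + 9x + 7 (mod f). Check: (x^2 + 18x + 5)·(14x^2 + 9x + 7) = 14x^4 + 14x^3 + 11x^2 + 16 ≡ 1 (mod x^3 + 18x^2 + 15x + 8).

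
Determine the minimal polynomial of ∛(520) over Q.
m_α(x) = x^3 - 520

α satisfies α^3 = 520, so x^3 - 520 annihilates α. By the rational root test, a rational root p/q (in lowest terms) of x^3 - 520 would satisfy p^3 = 520 q^3, forcing q = 1 and p^3 = 520; but 520 is not a perfect cube, contradiction. A monic cubic over Q with no rational root is irreducible (any nontrivial factorization would include a linear factor). Hence x^3 - 520 is the minimal polynomial of α, and in particular [Q(α):Q] = 3.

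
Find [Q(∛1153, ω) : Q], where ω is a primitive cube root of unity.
[Q(∛1153, ω) : Q] = 6

[Q(∛1153):Q] = 3 (min poly x^3 - 1153, irreducible since 1153 is not a perfect cube). [Q(ω):Q] = 2 (min poly x^2 + x + 1). Since Q(∛1153) ⊂ R and ω ∉ R, we have ω ∉ Q(∛1153), so x^2 + x + 1 remains irreducible over Q(∛1153) and [Q(∛1153, ω) : Q(∛1153)] = 2. By the tower law, [Q(∛1153, ω) : Q] = 3 · 2 = 6. (In fact Q(∛1153, ω) is the splitting field of x^3 - 1153 over Q.)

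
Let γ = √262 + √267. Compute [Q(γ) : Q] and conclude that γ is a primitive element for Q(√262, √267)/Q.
[Q(γ) : Q] = 4 (equivalently, Q(γ) = Q(√262, √267))

Obviously Q(γ) ⊆ Q(√262, √267), and [Q(√262, √267):Q] = 4 (since 262, 267 are distinct squarefree integers > 1 with 69954 not a perfect square). To show equality we compute the minimal polynomial of γ. From γ = √262 + √267: γ^2 = 262 + 2√(69954) + 267 = 529 + 2√(69954), so γ^2 - 529 = 2√(69954); squaring, (γ^2 - 529)^2 = 4·69954, i.e. γ^4 - 1058γ^2 + 279841 - 279816 = 0, i.e. γ^4 - 1058γ^2 + 25 = 0. So γ is a root of x^4 - 1058x^2 + 25. This polynomial is irreducible over Q: it has no rational root (each ±√262 ± √267 is irrational), and any factorization into two quadratics over Q would force √(69954) ∈ Q (pairing opposite roots) or √262, √267 ∈ Q (other pairings), all impossible. Hence [Q(γ):Q] = 4 = [Q(√262, √267):Q], so Q(γ) = Q(√262, √267).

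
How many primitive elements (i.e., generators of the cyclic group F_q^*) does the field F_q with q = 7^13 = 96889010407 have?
There are φ(96889010406) = 32296336800 primitive elements

F_q^* is cyclic of order q - 1 = 96889010406. A cyclic group of order m has exactly φ(m) generators. Here m = 96889010406 = 2 · 3 · 16148168401, so the number of primitive elements is φ(96889010406) = 32296336800.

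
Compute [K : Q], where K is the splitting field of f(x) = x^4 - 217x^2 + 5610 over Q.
[K : Q] = 4

Solving the quadratic in x^2: x^2 = (217 ± √(217^2 - 4·5610))/2 = (217 ± √24649)/2 = (217 ± 157)/2, giving x^2 = 187 or x^2 = 30. So f(x) = (x^2 - 187)(x^2 - 30) and the roots of f are ±√187, ±√30. Hence the splitting field is K = Q(√187, √30). Since 187 and 30 are distinct squarefree integers > 1, their product 5610 is not a perfect square, so √30 ∉ Q(√187). By the tower law [K:Q] = [Q(√187,√30):Q(√187)] · [Q(√187):Q] = 2 · 2 = 4.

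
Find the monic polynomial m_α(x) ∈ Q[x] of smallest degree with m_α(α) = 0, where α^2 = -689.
m_α(x) = x^2 + 689

α satisfies α^2 + 689 = 0, so x^2 + 689 annihilates α. Since d = -689 is squarefree and ≠ 1, it is not a perfect square in Q, so x^2 + 689 has no rational root and is therefore irreducible over Q (a degree-2 polynomial over a field is irreducible iff it has no root). Hence m_α(x) = x^2 + 689.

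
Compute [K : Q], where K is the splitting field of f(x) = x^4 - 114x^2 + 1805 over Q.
[K : Q] = 4

Solving the quadratic in x^2: x^2 = (114 ± √(114^2 - 4·1805))/2 = (114 ± √5776)/2 = (114 ± 76)/2, giving x^2 = 95 or x^2 = 19. So f(x) = (x^2 - 95)(x^2 - 19) and the roots of f are ±√95, ±√19. Hence the splitting field is K = Q(√95, √19). Since 95 and 19 are distinct squarefree integers > 1, their product 1805 is not a perfect square, so √19 ∉ Q(√95). By the tower law [K:Q] = [Q(√95,√19):Q(√95)] · [Q(√95):Q] = 2 · 2 = 4.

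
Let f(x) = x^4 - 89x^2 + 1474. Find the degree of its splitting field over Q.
[K : Q] = 4

Solving the quadratic in x^2: x^2 = (89 ± √(89^2 - 4·1474))/2 = (89 ± √2025)/2 = (89 ± 45)/2, giving x^2 = 22 or x^2 = 67. So f(x) = (x^2 - 22)(x^2 - 67) and the roots of f are ±√22, ±√67. Hence the splitting field is K = Q(√22, √67). Since 22 and 67 are distinct squarefree integers > 1, their product 1474 is not a perfect square, so √67 ∉ Q(√22). By the tower law [K:Q] = [Q(√22,√67):Q(√22)] · [Q(√22):Q] = 2 · 2 = 4.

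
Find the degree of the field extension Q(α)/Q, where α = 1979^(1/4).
[Q(α):Q] = 4

α is a root of x^4 - 1979. By Eisenstein's criterion at the prime p = 1979 (which divides the constant term 1979 but p^2 = 3916441 does not, since 1979 is squarefree), x^4 - 1979 is irreducible over Q. Hence [Q(α):Q] = 4.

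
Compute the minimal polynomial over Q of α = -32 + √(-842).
m_α(x) = x^2 + 64x + 1866

From α + 32 = √(-842), squaring gives (α + 32)^2 = -842, i.e. α^2 + 64α + 1024 = -842, so α^2 + 64α + 1866 = 0. The discriminant of x^2 + 64x + 1866 is (64)^2 - 4·(1866) = 4096 - 7464 = -3368, and 4·(-842) is not a perfect square in Q since -842 is squarefree and ≠ 1. Hence x^2 + 64x + 1866 is irreducible over Q and is the minimal polynomial of α.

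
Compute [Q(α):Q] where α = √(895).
[Q(α):Q] = 2

[Q(α):Q] equals the degree of the minimal polynomial of α. Here α^2 = 895 and x^2 - 895 is irreducible (d = 895 is squarefree, ≠ 1, hence not a square), so deg(m_α) = 2. Thus [Q(α):Q] = 2.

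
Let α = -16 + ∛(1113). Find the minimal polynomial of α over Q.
m_α(x) = x^3 + 48x^2 + 768x + 2983

Set β = α + 16 = ∛(1113), so β^3 = 1113. Then (α + 16)^3 - 1113 = 0, i.e. α is a root of g(x) = (x + 16)^3 - 1113 = x^3 + 48x^2 + 768x + 2983. Since g(x) = h(x + 16) where h(x) = x^3 - 1113, and h is irreducible over Q (because 1113 is not a perfect cube, so h has no rational root, and a monic cubic with no rational root is irreducible), g is also irreducible (irreducibility is preserved under the substitution x → x + 16). Hence m_α(x) = x^3 + 48x^2 + 768x + 2983.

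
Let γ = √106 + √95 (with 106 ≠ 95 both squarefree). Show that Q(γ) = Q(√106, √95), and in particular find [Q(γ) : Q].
[Q(γ) : Q] = 4 (equivalently, Q(γ) = Q(√106, √95))

Obviously Q(γ) ⊆ Q(√106, √95), and [Q(√106, √95):Q] = 4 (since 106, 95 are distinct squarefree integers > 1 with 10070 not a perfect square). To show equality we compute the minimal polynomial of γ. From γ = √106 + √95: γ^2 = 106 + 2√(10070) + 95 = 201 + 2√(10070), so γ^2 - 201 = 2√(10070); squaring, (γ^2 - 201)^2 = 4·10070, i.e. γ^4 - 402γ^2 + 40401 - 40280 = 0, i.e. γ^4 - 402γ^2 + 121 = 0. So γ is a root of x^4 - 402x^2 + 121. This polynomial is irreducible over Q: it has no rational root (each ±√106 ± √95 is irrational), and any factorization into two quadratics over Q would force √(10070) ∈ Q (pairing opposite roots) or √106, √95 ∈ Q (other pairings), all impossible. Hence [Q(γ):Q] = 4 = [Q(√106, √95):Q], so Q(γ) = Q(√106, √95).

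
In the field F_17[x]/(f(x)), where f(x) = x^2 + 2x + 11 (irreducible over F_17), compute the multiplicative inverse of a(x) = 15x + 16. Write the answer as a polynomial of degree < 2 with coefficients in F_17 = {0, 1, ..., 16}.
a(x)^(-1) ≡ 10x + 15 (mod f(x))

Since f is irreducible over F_17, F_17[x]/(f) is a field and a(x) ≠ 0 has an inverse. Apply the extended Euclidean algorithm to f(x) and a(x) in F_17[x]: f(x) = (8x + 12)·a(x) + (6). The last nonzero remainder is the constant 6 = gcd(f, a) in F_17. Back-substituting through the division chain expresses 6 = s(x)·a(x) + t(x)·f(x) with s(x) ≡ 9x + 5 (mod f), so (9x + 5)·a(x) ≡ 6 (mod f). Multiplying by 6^(-1) ≡ 3 in F_17 gives a(x)^(-1) ≡ 3·(9x + 5) ≡ 10x + 15 (mod f). Check: (15x + 16)·(10x + 15) = 14x^2 + 11x + 2 ≡ 1 (mod x^2 + 2x + 11).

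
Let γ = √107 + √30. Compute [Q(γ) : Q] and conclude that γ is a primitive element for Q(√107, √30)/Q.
[Q(γ) : Q] = 4 (equivalently, Q(γ) = Q(√107, √30))

Obviously Q(γ) ⊆ Q(√107, √30), and [Q(√107, √30):Q] = 4 (since 107, 30 are distinct squarefree integers > 1 with 3210 not a perfect square). To show equality we compute the minimal polynomial of γ. From γ = √107 + √30: γ^2 = 107 + 2√(3210) + 30 = 137 + 2√(3210), so γ^2 - 137 = 2√(3210); squaring, (γ^2 - 137)^2 = 4·3210, i.e. γ^4 - 274γ^2 + 18769 - 12840 = 0, i.e. γ^4 - 274γ^2 + 5929 = 0. So γ is a root of x^4 - 274x^2 + 5929. This polynomial is irreducible over Q: it has no rational root (each ±√107 ± √30 is irrational), and any factorization into two quadratics over Q would force √(3210) ∈ Q (pairing opposite roots) or √107, √30 ∈ Q (other pairings), all impossible. Hence [Q(γ):Q] = 4 = [Q(√107, √30):Q], so Q(γ) = Q(√107, √30).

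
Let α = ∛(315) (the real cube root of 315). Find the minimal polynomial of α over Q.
m_α(x) = x^3 - 315

α satisfies α^3 = 315, so x^3 - 315 annihilates α. By the rational root test, a rational root p/q (in lowest terms) of x^3 - 315 would satisfy p^3 = 315 q^3, forcing q = 1 and p^3 = 315; but 315 is not a perfect cube, contradiction. A monic cubic over Q with no rational root is irreducible (any nontrivial factorization would include a linear factor). Hence x^3 - 315 is the minimal polynomial of α, and in particular [Q(α):Q] = 3.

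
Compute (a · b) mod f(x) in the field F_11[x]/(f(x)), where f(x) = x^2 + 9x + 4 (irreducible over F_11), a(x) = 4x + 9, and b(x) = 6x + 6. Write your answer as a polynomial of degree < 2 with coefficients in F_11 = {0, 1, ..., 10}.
a · b ≡ 5x + 2 (mod f(x))

Multiply in F_11[x]: a(x)·b(x) = (4x + 9)·(6x + 6) = 2x^2 + x + 10. This has degree ≥ 2, so divide by f(x) over F_11: 2x^2 + x + 10 = (2)·(x^2 + 9x + 4) + (5x + 2). Hence a·b ≡ 5x + 2 (mod f). (F_11[x]/(f) is a field with 11^2 = 121 elements since f is irreducible of degree 2.)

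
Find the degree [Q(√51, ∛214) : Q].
[Q(√51, ∛214) : Q] = 6

Let L = Q(√51, ∛214). Since Q(√51) ⊂ L and [Q(√51):Q] = 2, the tower law gives 2 | [L:Q]. Likewise Q(∛214) ⊂ L with [Q(∛214):Q] = 3 (because 214 is not a perfect cube), so 3 | [L:Q]. As gcd(2,3) = 1, [L:Q] is divisible by 6. Conversely L is generated over Q by √51 and ∛214, so [L:Q] ≤ 2·3 = 6. Therefore [Q(√51, ∛214) : Q] = 6.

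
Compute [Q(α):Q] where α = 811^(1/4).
[Q(α):Q] = 4

α is a root of x^4 - 811. By Eisenstein's criterion at the prime p = 811 (which divides the constant term 811 but p^2 = 657721 does not, since 811 is squarefree), x^4 - 811 is irreducible over Q. Hence [Q(α):Q] = 4.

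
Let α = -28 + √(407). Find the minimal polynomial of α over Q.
m_α(x) = x^2 + 56x + 377

From α + 28 = √(407), squaring gives (α + 28)^2 = 407, i.e. α^2 + 56α + 784 = 407, so α^2 + 56α + 377 = 0. The discriminant of x^2 + 56x + 377 is (56)^2 - 4·(377) = 3136 - 1508 = 1628, and 4·(407) is not a perfect square in Q since 407 is squarefree and ≠ 1. Hence x^2 + 56x + 377 is irreducible over Q and is the minimal polynomial of α.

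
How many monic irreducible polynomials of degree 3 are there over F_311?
There are 10026640 monic irreducible polynomials of degree 3 over F_311

Each element of F_{311^3} that lies in no proper subfield is a root of exactly one monic irreducible of degree 3 over F_311, and each such polynomial has 3 distinct roots in F_{311^3}. By Möbius inversion the count is N_311(3) = (1/3) Σ_{d|3} μ(3/d) · 311^d = (1/3)(μ(3)·311^1 + μ(1)·311^3) = 30079920/3 = 10026640.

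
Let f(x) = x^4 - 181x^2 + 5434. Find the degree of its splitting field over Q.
[K : Q] = 4

Solving the quadratic in x^2: x^2 = (181 ± √(181^2 - 4·5434))/2 = (181 ± √11025)/2 = (181 ± 105)/2, giving x^2 = 143 or x^2 = 38. So f(x) = (x^2 - 143)(x^2 - 38) and the roots of f are ±√143, ±√38. Hence the splitting field is K = Q(√143, √38). Since 143 and 38 are distinct squarefree integers > 1, their product 5434 is not a perfect square, so √38 ∉ Q(√143). By the tower law [K:Q] = [Q(√143,√38):Q(√143)] · [Q(√143):Q] = 2 · 2 = 4.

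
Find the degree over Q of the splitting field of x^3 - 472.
[K : Q] = 6

The roots of x^3 - 472 are ∛472, ω∛472, ω^2∛472 where ω = e^(2πi/3) is a primitive cube root of unity, so K = Q(∛472, ω). Now [Q(∛472):Q] = 3 (since 472 is not a perfect cube, x^3 - 472 is irreducible) and [Q(ω):Q] = 2. Both 2 and 3 divide [K:Q], and [K:Q] ≤ 3·2 = 6, so [K:Q] = 6. (Equivalently: Q(∛472) ⊂ R but ω ∉ R, so [K : Q(∛472)] = 2.)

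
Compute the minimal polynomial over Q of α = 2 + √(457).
m_α(x) = x^2 - 4x - 453

From α - 2 = √(457), squaring gives (α - 2)^2 = 457, i.e. α^2 - 4α + 4 = 457, so α^2 - 4α - 453 = 0. The discriminant of x^2 - 4x - 453 is (-4)^2 - 4·(-453) = 16 + 1812 = 1828, and 4·(457) is not a perfect square in Q since 457 is squarefree and ≠ 1. Hence x^2 - 4x - 453 is irreducible over Q and is the minimal polynomial of α.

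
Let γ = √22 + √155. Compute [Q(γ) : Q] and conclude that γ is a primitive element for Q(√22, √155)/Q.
[Q(γ) : Q] = 4 (equivalently, Q(γ) = Q(√22, √155))

Obviously Q(γ) ⊆ Q(√22, √155), and [Q(√22, √155):Q] = 4 (since 22, 155 are distinct squarefree integers > 1 with 3410 not a perfect square). To show equality we compute the minimal polynomial of γ. From γ = √22 + √155: γ^2 = 22 + 2√(3410) + 155 = 177 + 2√(3410), so γ^2 - 177 = 2√(3410); squaring, (γ^2 - 177)^2 = 4·3410, i.e. γ^4 - 354γ^2 + 31329 - 13640 = 0, i.e. γ^4 - 354γ^2 + 17689 = 0. So γ is a root of x^4 - 354x^2 + 17689. This polynomial is irreducible over Q: it has no rational root (each ±√22 ± √155 is irrational), and any factorization into two quadratics over Q would force √(3410) ∈ Q (pairing opposite roots) or √22, √155 ∈ Q (other pairings), all impossible. Hence [Q(γ):Q] = 4 = [Q(√22, √155):Q], so Q(γ) = Q(√22, √155).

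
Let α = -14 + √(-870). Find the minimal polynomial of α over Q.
m_α(x) = x^2 + 28x + 1066

From α + 14 = √(-870), squaring gives (α + 14)^2 = -870, i.e. α^2 + 28α + 196 = -870, so α^2 + 28α + 1066 = 0. The discriminant of x^2 + 28x + 1066 is (28)^2 - 4·(1066) = 784 - 4264 = -3480, and 4·(-870) is not a perfect square in Q since -870 is squarefree and ≠ 1. Hence x^2 + 28x + 1066 is irreducible over Q and is the minimal polynomial of α.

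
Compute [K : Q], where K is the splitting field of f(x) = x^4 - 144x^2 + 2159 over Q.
[K : Q] = 4

Solving the quadratic in x^2: x^2 = (144 ± √(144^2 - 4·2159))/2 = (144 ± √12100)/2 = (144 ± 110)/2, giving x^2 = 127 or x^2 = 17. So f(x) = (x^2 - 127)(x^2 - 17) and the roots of f are ±√127, ±√17. Hence the splitting field is K = Q(√127, √17). Since 127 and 17 are distinct squarefree integers > 1, their product 2159 is not a perfect square, so √17 ∉ Q(√127). By the tower law [K:Q] = [Q(√127,√17):Q(√127)] · [Q(√127):Q] = 2 · 2 = 4.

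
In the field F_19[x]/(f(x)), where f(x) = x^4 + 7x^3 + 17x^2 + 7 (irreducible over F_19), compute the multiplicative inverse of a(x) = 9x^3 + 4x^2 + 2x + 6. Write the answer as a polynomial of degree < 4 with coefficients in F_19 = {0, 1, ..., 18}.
a(x)^(-1) ≡ 8x^3 + 4x + 8 (mod f(x))

Since f is irreducible over F_19, F_19[x]/(f) is a field and a(x) ≠ 0 has an inverse. Apply the extended Euclidean algorithm to f(x) and a(x) in F_19[x]: f(x) = (17x + 8)·a(x) + (8x^2 + 15x + 16);  a(x) = (13x + 7)·(8x^2 + 15x + 16) + (12x + 8);  (8x^2 + 15x + 16) = (7x + 14)·(12x + 8) + (18). The last nonzero remainder is the constant 18 = gcd(f, a) in F_19. Back-substituting through the division chain expresses 18 = s(x)·a(x) + t(x)·f(x) with s(x) ≡ 11x^3 + 15x + 11 (mod f), so (11x^3 + 15x + 11)·a(x) ≡ 18 (mod f). Multiplying by 18^(-1) ≡ 18 in F_19 gives a(x)^(-1) ≡ 18·(11x^3 + 15x + 11) ≡ 8x^3 + 4x + 8 (mod f). Check: (9x^3 + 4x^2 + 2x + 6)·(8x^3 + 4x + 8) = 15x^6 + 13x^5 + 14x^4 + 3x^3 + 2x^2 + 2x + 10 ≡ 1 (mod x^4 + 7x^3 + 17x^2 + 7).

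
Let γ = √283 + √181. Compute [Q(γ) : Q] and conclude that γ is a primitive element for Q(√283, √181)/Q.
[Q(γ) : Q] = 4 (equivalently, Q(γ) = Q(√283, √181))

Obviously Q(γ) ⊆ Q(√283, √181), and [Q(√283, √181):Q] = 4 (since 283, 181 are distinct squarefree integers > 1 with 51223 not a perfect square). To show equality we compute the minimal polynomial of γ. From γ = √283 + √181: γ^2 = 283 + 2√(51223) + 181 = 464 + 2√(51223), so γ^2 - 464 = 2√(51223); squaring, (γ^2 - 464)^2 = 4·51223, i.e. γ^4 - 928γ^2 + 215296 - 204892 = 0, i.e. γ^4 - 928γ^2 + 10404 = 0. So γ is a root of x^4 - 928x^2 + 10404. This polynomial is irreducible over Q: it has no rational root (each ±√283 ± √181 is irrational), and any factorization into two quadratics over Q would force √(51223) ∈ Q (pairing opposite roots) or √283, √181 ∈ Q (other pairings), all impossible. Hence [Q(γ):Q] = 4 = [Q(√283, √181):Q], so Q(γ) = Q(√283, √181).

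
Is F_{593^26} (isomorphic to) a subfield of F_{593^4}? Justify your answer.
No: F_{593^26} is not a subfield of F_{593^4}

F_{p^m} embeds in F_{p^n} iff m | n. Here 26 ∤ 4 (since 4 = 0·26 + 4 with remainder 4 ≠ 0), so F_{593^26} is not a subfield of F_{593^4}. Equivalently: if it were, the tower law would give 26 = [F_{593^26}:F_593] dividing [F_{593^4}:F_593] = 4, contradiction.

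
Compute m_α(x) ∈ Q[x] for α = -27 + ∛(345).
m_α(x) = x^3 + 81x^2 + 2187x + 19338

Set β = α + 27 = ∛(345), so β^3 = 345. Then (α + 27)^3 - 345 = 0, i.e. α is a root of g(x) = (x + 27)^3 - 345 = x^3 + 81x^2 + 2187x + 19338. Since g(x) = h(x + 27) where h(x) = x^3 - 345, and h is irreducible over Q (because 345 is not a perfect cube, so h has no rational root, and a monic cubic with no rational root is irreducible), g is also irreducible (irreducibility is preserved under the substitution x → x + 27). Hence m_α(x) = x^3 + 81x^2 + 2187x + 19338.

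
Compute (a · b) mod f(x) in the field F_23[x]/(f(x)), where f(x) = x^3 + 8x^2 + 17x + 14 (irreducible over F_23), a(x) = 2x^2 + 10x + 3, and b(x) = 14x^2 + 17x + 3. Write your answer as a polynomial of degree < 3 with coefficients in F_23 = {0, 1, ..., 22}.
a · b ≡ 4x^2 + 10x + 19 (mod f(x))

Multiply in F_23[x]: a(x)·b(x) = (2x^2 + 10x + 3)·(14x^2 + 17x + 3) = 5x^4 + 13x^3 + 11x^2 + 12x + 9. This has degree ≥ 3, so divide by f(x) over F_23: 5x^4 + 13x^3 + 11x^2 + 12x + 9 = (5x + 19)·(x^3 + 8x^2 + 17x + 14) + (4x^2 + 10x + 19). Hence a·b ≡ 4x^2 + 10x + 19 (mod f). (F_23[x]/(f) is a field with 23^3 = 12167 elements since f is irreducible of degree 3.)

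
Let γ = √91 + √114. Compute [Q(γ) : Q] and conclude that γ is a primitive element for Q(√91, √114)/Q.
[Q(γ) : Q] = 4 (equivalently, Q(γ) = Q(√91, √114))

Obviously Q(γ) ⊆ Q(√91, √114), and [Q(√91, √114):Q] = 4 (since 91, 114 are distinct squarefree integers > 1 with 10374 not a perfect square). To show equality we compute the minimal polynomial of γ. From γ = √91 + √114: γ^2 = 91 + 2√(10374) + 114 = 205 + 2√(10374), so γ^2 - 205 = 2√(10374); squaring, (γ^2 - 205)^2 = 4·10374, i.e. γ^4 - 410γ^2 + 42025 - 41496 = 0, i.e. γ^4 - 410γ^2 + 529 = 0. So γ is a root of x^4 - 410x^2 + 529. This polynomial is irreducible over Q: it has no rational root (each ±√91 ± √114 is irrational), and any factorization into two quadratics over Q would force √(10374) ∈ Q (pairing opposite roots) or √91, √114 ∈ Q (other pairings), all impossible. Hence [Q(γ):Q] = 4 = [Q(√91, √114):Q], so Q(γ) = Q(√91, √114).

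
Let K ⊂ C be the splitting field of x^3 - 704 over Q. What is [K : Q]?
[K : Q] = 6

The roots of x^3 - 704 are ∛704, ω∛704, ω^2∛704 where ω = e^(2πi/3) is a primitive cube root of unity, so K = Q(∛704, ω). Now [Q(∛704):Q] = 3 (since 704 is not a perfect cube, x^3 - 704 is irreducible) and [Q(ω):Q] = 2. Both 2 and 3 divide [K:Q], and [K:Q] ≤ 3·2 = 6, so [K:Q] = 6. (Equivalently: Q(∛704) ⊂ R but ω ∉ R, so [K : Q(∛704)] = 2.)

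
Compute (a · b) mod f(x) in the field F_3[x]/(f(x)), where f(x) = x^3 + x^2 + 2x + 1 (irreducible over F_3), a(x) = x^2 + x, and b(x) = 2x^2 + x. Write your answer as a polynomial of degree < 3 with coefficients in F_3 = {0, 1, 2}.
a · b ≡ 2x^2 + 2x + 2 (mod f(x))

Multiply in F_3[x]: a(x)·b(x) = (x^2 + x)·(2x^2 + x) = 2x^4 + x^2. This has degree ≥ 3, so divide by f(x) over F_3: 2x^4 + x^2 = (2x + 1)·(x^3 + x^2 + 2x + 1) + (2x^2 + 2x + 2). Hence a·b ≡ 2x^2 + 2x + 2 (mod f). (F_3[x]/(f) is a field with 3^3 = 27 elements since f is irreducible of degree 3.)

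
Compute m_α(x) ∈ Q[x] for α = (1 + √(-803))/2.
m_α(x) = x^2 - x + 201

From 2α - 1 = √(-803), squaring gives (2α - 1)^2 = -803, i.e. 4α^2 - 4α + 1 = -803, so α^2 - α + (1 + 803)/4 = 0. Since -803 ≡ 1 (mod 4), (1 + 803)/4 = 201 ∈ Z. The polynomial x^2 - x + 201 has discriminant 1 - 4·(201) = -803, which is not a perfect square in Q (d = -803 is squarefree and ≠ 1), so x^2 - x + 201 is irreducible over Q. It is the minimal polynomial of α.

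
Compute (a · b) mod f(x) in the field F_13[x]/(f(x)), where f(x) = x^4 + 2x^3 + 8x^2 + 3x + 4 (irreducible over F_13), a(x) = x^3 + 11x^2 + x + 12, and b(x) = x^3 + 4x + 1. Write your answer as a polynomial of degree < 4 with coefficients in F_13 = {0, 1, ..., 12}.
a · b ≡ 11x^3 + 9x^2 + 11x + 5 (mod f(x))

Multiply in F_13[x]: a(x)·b(x) = (x^3 + 11x^2 + x + 12)·(x^3 + 4x + 1) = x^6 + 11x^5 + 5x^4 + 5x^3 + 2x^2 + 10x + 12. This has degree ≥ 4, so divide by f(x) over F_13: x^6 + 11x^5 + 5x^4 + 5x^3 + 2x^2 + 10x + 12 = (x^2 + 9x + 5)·(x^4 + 2x^3 + 8x^2 + 3x + 4) + (11x^3 + 9x^2 + 11x + 5). Hence a·b ≡ 11x^3 + 9x^2 + 11x + 5 (mod f). (F_13[x]/(f) is a field with 13^4 = 28561 elements since f is irreducible of degree 4.)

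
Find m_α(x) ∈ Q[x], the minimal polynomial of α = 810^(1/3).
m_α(x) = x^3 - 810

α satisfies α^3 = 810, so x^3 - 810 annihilates α. By the rational root test, a rational root p/q (in lowest terms) of x^3 - 810 would satisfy p^3 = 810 q^3, forcing q = 1 and p^3 = 810; but 810 is not a perfect cube, contradiction. A monic cubic over Q with no rational root is irreducible (any nontrivial factorization would include a linear factor). Hence x^3 - 810 is the minimal polynomial of α, and in particular [Q(α):Q] = 3.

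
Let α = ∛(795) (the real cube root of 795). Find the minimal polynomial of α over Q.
m_α(x) = x^3 - 795

α satisfies α^3 = 795, so x^3 - 795 annihilates α. By the rational root test, a rational root p/q (in lowest terms) of x^3 - 795 would satisfy p^3 = 795 q^3, forcing q = 1 and p^3 = 795; but 795 is not a perfect cube, contradiction. A monic cubic over Q with no rational root is irreducible (any nontrivial factorization would include a linear factor). Hence x^3 - 795 is the minimal polynomial of α, and in particular [Q(α):Q] = 3.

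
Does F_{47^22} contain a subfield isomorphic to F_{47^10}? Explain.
No: F_{47^10} is not a subfield of F_{47^22}

F_{p^m} embeds in F_{p^n} iff m | n. Here 10 ∤ 22 (since 22 = 2·10 + 2 with remainder 2 ≠ 0), so F_{47^10} is not a subfield of F_{47^22}. Equivalently: if it were, the tower law would give 10 = [F_{47^10}:F_47] dividing [F_{47^22}:F_47] = 22, contradiction.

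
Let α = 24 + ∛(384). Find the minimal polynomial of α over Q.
m_α(x) = x^3 - 72x^2 + 1728x - 14208

Set β = α - 24 = ∛(384), so β^3 = 384. Then (α - 24)^3 - 384 = 0, i.e. α is a root of g(x) = (x - 24)^3 - 384 = x^3 - 72x^2 + 1728x - 14208. Since g(x) = h(x - 24) where h(x) = x^3 - 384, and h is irreducible over Q (because 384 is not a perfect cube, so h has no rational root, and a monic cubic with no rational root is irreducible), g is also irreducible (irreducibility is preserved under the substitution x → x - 24). Hence m_α(x) = x^3 - 72x^2 + 1728x - 14208.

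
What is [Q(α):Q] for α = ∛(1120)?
[Q(α):Q] = 3

The minimal polynomial of α is x^3 - 1120, irreducible over Q since 1120 is not a perfect cube (so x^3 - 1120 has no rational root). Hence [Q(α):Q] = deg(m_α) = 3.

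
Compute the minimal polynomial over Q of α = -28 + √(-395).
m_α(x) = x^2 + 56x + 1179

From α + 28 = √(-395), squaring gives (α + 28)^2 = -395, i.e. α^2 + 56α + 784 = -395, so α^2 + 56α + 1179 = 0. The discriminant of x^2 + 56x + 1179 is (56)^2 - 4·(1179) = 3136 - 4716 = -1580, and 4·(-395) is not a perfect square in Q since -395 is squarefree and ≠ 1. Hence x^2 + 56x + 1179 is irreducible over Q and is the minimal polynomial of α.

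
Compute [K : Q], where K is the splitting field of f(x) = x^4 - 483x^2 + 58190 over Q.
[K : Q] = 4

Solving the quadratic in x^2: x^2 = (483 ± √(483^2 - 4·58190))/2 = (483 ± √529)/2 = (483 ± 23)/2, giving x^2 = 230 or x^2 = 253. So f(x) = (x^2 - 230)(x^2 - 253) and the roots of f are ±√230, ±√253. Hence the splitting field is K = Q(√230, √253). Since 230 and 253 are distinct squarefree integers > 1, their product 58190 is not a perfect square, so √253 ∉ Q(√230). By the tower law [K:Q] = [Q(√230,√253):Q(√230)] · [Q(√230):Q] = 2 · 2 = 4.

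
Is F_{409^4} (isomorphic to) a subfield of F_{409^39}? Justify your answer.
No: F_{409^4} is not a subfield of F_{409^39}

F_{p^m} embeds in F_{p^n} iff m | n. Here 4 ∤ 39 (since 39 = 9·4 + 3 with remainder 3 ≠ 0), so F_{409^4} is not a subfield of F_{409^39}. Equivalently: if it were, the tower law would give 4 = [F_{409^4}:F_409] dividing [F_{409^39}:F_409] = 39, contradiction.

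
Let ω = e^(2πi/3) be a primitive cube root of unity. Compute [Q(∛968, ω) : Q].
[Q(∛968, ω) : Q] = 6

[Q(∛968):Q] = 3 (min poly x^3 - 968, irreducible since 968 is not a perfect cube). [Q(ω):Q] = 2 (min poly x^2 + x + 1). Since Q(∛968) ⊂ R and ω ∉ R, we have ω ∉ Q(∛968), so x^2 + x + 1 remains irreducible over Q(∛968) and [Q(∛968, ω) : Q(∛968)] = 2. By the tower law, [Q(∛968, ω) : Q] = 3 · 2 = 6. (In fact Q(∛968, ω) is the splitting field of x^3 - 968 over Q.)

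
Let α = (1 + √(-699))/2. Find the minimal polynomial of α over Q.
m_α(x) = x^2 - x + 175

From 2α - 1 = √(-699), squaring gives (2α - 1)^2 = -699, i.e. 4α^2 - 4α + 1 = -699, so α^2 - α + (1 + 699)/4 = 0. Since -699 ≡ 1 (mod 4), (1 + 699)/4 = 175 ∈ Z. The polynomial x^2 - x + 175 has discriminant 1 - 4·(175) = -699, which is not a perfect square in Q (d = -699 is squarefree and ≠ 1), so x^2 - x + 175 is irreducible over Q. It is the minimal polynomial of α.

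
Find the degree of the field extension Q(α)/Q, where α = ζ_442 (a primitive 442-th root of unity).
[Q(α):Q] = 192

The minimal polynomial of ζ_442 over Q is the 442-th cyclotomic polynomial Φ_442(x), which is irreducible over Q and has degree φ(442) = 192. Hence [Q(α):Q] = φ(442) = 192.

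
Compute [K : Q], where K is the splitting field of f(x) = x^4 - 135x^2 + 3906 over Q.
[K : Q] = 4

Solving the quadratic in x^2: x^2 = (135 ± √(135^2 - 4·3906))/2 = (135 ± √2601)/2 = (135 ± 51)/2, giving x^2 = 42 or x^2 = 93. So f(x) = (x^2 - 42)(x^2 - 93) and the roots of f are ±√42, ±√93. Hence the splitting field is K = Q(√42, √93). Since 42 and 93 are distinct squarefree integers > 1, their product 3906 is not a perfect square, so √93 ∉ Q(√42). By the tower law [K:Q] = [Q(√42,√93):Q(√42)] · [Q(√42):Q] = 2 · 2 = 4.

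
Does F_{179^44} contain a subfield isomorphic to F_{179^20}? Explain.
No: F_{179^20} is not a subfield of F_{179^44}

F_{p^m} embeds in F_{p^n} iff m | n. Here 20 ∤ 44 (since 44 = 2·20 + 4 with remainder 4 ≠ 0), so F_{179^20} is not a subfield of F_{179^44}. Equivalently: if it were, the tower law would give 20 = [F_{179^20}:F_179] dividing [F_{179^44}:F_179] = 44, contradiction.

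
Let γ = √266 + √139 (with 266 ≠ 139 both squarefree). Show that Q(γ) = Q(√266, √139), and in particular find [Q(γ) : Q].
[Q(γ) : Q] = 4 (equivalently, Q(γ) = Q(√266, √139))

Obviously Q(γ) ⊆ Q(√266, √139), and [Q(√266, √139):Q] = 4 (since 266, 139 are distinct squarefree integers > 1 with 36974 not a perfect square). To show equality we compute the minimal polynomial of γ. From γ = √266 + √139: γ^2 = 266 + 2√(36974) + 139 = 405 + 2√(36974), so γ^2 - 405 = 2√(36974); squaring, (γ^2 - 405)^2 = 4·36974, i.e. γ^4 - 810γ^2 + 164025 - 147896 = 0, i.e. γ^4 - 810γ^2 + 16129 = 0. So γ is a root of x^4 - 810x^2 + 16129. This polynomial is irreducible over Q: it has no rational root (each ±√266 ± √139 is irrational), and any factorization into two quadratics over Q would force √(36974) ∈ Q (pairing opposite roots) or √266, √139 ∈ Q (other pairings), all impossible. Hence [Q(γ):Q] = 4 = [Q(√266, √139):Q], so Q(γ) = Q(√266, √139).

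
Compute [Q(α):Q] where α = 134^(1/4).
[Q(α):Q] = 4

α is a root of x^4 - 134. By Eisenstein's criterion at the prime p = 2 (which divides the constant term 134 but p^2 = 4 does not, since 134 is squarefree), x^4 - 134 is irreducible over Q. Hence [Q(α):Q] = 4.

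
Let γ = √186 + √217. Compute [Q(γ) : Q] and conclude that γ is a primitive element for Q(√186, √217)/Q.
[Q(γ) : Q] = 4 (equivalently, Q(γ) = Q(√186, √217))

Obviously Q(γ) ⊆ Q(√186, √217), and [Q(√186, √217):Q] = 4 (since 186, 217 are distinct squarefree integers > 1 with 40362 not a perfect square). To show equality we compute the minimal polynomial of γ. From γ = √186 + √217: γ^2 = 186 + 2√(40362) + 217 = 403 + 2√(40362), so γ^2 - 403 = 2√(40362); squaring, (γ^2 - 403)^2 = 4·40362, i.e. γ^4 - 806γ^2 + 162409 - 161448 = 0, i.e. γ^4 - 806γ^2 + 961 = 0. So γ is a root of x^4 - 806x^2 + 961. This polynomial is irreducible over Q: it has no rational root (each ±√186 ± √217 is irrational), and any factorization into two quadratics over Q would force √(40362) ∈ Q (pairing opposite roots) or √186, √217 ∈ Q (other pairings), all impossible. Hence [Q(γ):Q] = 4 = [Q(√186, √217):Q], so Q(γ) = Q(√186, √217).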